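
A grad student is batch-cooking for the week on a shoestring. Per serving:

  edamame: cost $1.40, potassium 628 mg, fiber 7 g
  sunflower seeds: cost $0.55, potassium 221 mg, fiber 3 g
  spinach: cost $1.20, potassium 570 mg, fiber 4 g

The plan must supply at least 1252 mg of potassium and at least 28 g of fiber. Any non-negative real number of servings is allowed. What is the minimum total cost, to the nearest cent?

$5.13

This is a tiny linear program; its minimum lies at a vertex of the feasible set. List the vertices and price them.
edamame only: max(1252/628, 28/7) = 4 servings → $5.60.
sunflower seeds only: max(1252/221, 28/3) = 9.333 servings → $5.13.
spinach only: max(1252/570, 28/4) = 7 servings → $8.40.
edamame + sunflower seeds: the both-tight solution has a negative serving — not a feasible corner.
edamame + spinach: the both-tight solution has a negative serving — not a feasible corner.
sunflower seeds + spinach with both targets exact would need a negative amount; discard.
Cheapest feasible corner: $5.13.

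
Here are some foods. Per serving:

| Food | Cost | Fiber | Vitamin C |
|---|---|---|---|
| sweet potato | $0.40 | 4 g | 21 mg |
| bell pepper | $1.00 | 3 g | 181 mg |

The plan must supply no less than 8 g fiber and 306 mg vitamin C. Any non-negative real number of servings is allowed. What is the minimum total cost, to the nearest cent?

$1.92

sweet potato only: max(8/4, 306/21) = 14.57 servings → $5.83.
bell pepper only: max(8/3, 306/181) = 2.667 servings → $2.67.
sweet potato + bell pepper with both tight: 0.8018 servings and 1.598 servings → $1.92.
The minimum over all feasible corners is $1.92.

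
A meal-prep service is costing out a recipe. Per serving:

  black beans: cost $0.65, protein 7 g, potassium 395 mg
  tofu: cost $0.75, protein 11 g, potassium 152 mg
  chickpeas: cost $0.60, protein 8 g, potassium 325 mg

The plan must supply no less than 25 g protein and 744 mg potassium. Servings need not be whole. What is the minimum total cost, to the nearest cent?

$1.81

Minimising a linear cost over {protein ≥ 25, potassium ≥ 744, servings ≥ 0} — the optimum is at a vertex, using one or two foods.
black beans only: max(25/7, 744/395) = 3.571 servings → $2.32.
tofu only: max(25/11, 744/152) = 4.895 servings → $3.67.
chickpeas only: max(25/8, 744/325) = 3.125 servings → $1.88.
black beans + tofu with both tight: 1.336 servings and 1.422 servings → $1.94.
black beans + chickpeas: the both-tight solution has a negative serving — not a feasible corner.
tofu + chickpeas with both tight: 0.9212 servings and 1.858 servings → $1.81.
The minimum over all feasible corners is $1.81.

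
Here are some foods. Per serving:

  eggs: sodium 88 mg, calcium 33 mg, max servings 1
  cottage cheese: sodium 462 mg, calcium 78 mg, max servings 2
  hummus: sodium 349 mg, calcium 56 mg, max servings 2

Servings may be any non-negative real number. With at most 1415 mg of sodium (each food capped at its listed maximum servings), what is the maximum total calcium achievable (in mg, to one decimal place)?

253.7 mg

Calcium per mg sodium: eggs 0.375, cottage cheese 0.1688, hummus 0.1605.
Take 1 serving of eggs: uses 88 mg sodium, +33.0 mg calcium (running total 33.0 mg).
Take 2 servings of cottage cheese: uses 924 mg sodium, +156.0 mg calcium (running total 189.0 mg).
Take 1.155 servings of hummus: uses 403 mg sodium, +64.7 mg calcium (running total 253.7 mg).
Greedy by best ratio exhausts the sodium allowance optimally: 253.7 mg.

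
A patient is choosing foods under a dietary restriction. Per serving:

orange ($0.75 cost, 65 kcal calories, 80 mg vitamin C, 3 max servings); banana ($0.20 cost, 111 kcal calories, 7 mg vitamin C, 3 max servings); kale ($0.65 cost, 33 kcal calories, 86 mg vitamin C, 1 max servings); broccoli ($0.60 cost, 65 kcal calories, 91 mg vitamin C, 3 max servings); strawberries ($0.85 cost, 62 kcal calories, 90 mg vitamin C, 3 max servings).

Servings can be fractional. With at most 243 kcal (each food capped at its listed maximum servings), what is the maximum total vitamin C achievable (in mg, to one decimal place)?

Vitamin C per kcal: kale 2.606, strawberries 1.452, broccoli 1.4, orange 1.231, banana 0.06306.
Take 1 serving of kale: uses 33 kcal, +86.0 mg vitamin C (running total 86.0 mg).
Take 3 servings of strawberries: uses 186 kcal, +270.0 mg vitamin C (running total 356.0 mg).
Take 0.3692 servings of broccoli: uses 24 kcal, +33.6 mg vitamin C (running total 389.6 mg).
Greedy by best ratio exhausts the calories allowance optimally: 389.6 mg.

389.6 mg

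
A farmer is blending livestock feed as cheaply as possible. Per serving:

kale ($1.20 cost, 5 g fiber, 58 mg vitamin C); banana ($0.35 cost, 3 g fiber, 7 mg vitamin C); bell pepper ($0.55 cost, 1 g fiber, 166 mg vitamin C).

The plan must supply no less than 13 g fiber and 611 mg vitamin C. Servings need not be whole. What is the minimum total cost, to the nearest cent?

$3.05

Compare the cost at each extreme point of the feasible region.
kale only: max(13/5, 611/58) = 10.53 servings → $12.64.
banana only: max(13/3, 611/7) = 87.29 servings → $30.55.
bell pepper only: max(13/1, 611/166) = 13 servings → $7.15.
kale + banana with both targets exact would need a negative amount; discard.
kale + bell pepper with both tight: 2.004 servings and 2.981 servings → $4.04.
banana + bell pepper with both tight: 3.151 servings and 3.548 servings → $3.05.
The minimum over all feasible corners is $3.05.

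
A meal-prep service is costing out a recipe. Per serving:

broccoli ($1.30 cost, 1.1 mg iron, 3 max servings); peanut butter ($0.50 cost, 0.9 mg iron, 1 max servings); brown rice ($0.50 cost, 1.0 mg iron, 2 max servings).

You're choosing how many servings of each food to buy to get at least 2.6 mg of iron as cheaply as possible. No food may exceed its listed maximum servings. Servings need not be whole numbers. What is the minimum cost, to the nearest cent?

Cost per mg of iron: brown rice $0.5000, peanut butter $0.5556, broccoli $1.1818.
Take 2 servings of brown rice: +2.0 mg iron for $1.00 (total $1.00, still need 0.6 mg).
Take 0.6667 servings of peanut butter: +0.6 mg iron for $0.33 (total $1.33, still need 0.0 mg).
Greedy by cheapest-per-mg is optimal for a single linear constraint, so the minimum cost is $1.33.

$1.33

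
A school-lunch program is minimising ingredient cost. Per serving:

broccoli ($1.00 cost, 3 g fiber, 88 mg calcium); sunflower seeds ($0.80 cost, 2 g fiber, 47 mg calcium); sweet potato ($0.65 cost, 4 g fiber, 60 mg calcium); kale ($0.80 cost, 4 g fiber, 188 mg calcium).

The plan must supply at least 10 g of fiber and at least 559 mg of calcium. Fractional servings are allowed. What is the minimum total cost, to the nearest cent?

At the optimum either one food covers both requirements or two foods hit both targets exactly; no other combination can be cheaper.
broccoli only: max(10/3, 559/88) = 6.352 servings → $6.35.
sunflower seeds only: max(10/2, 559/47) = 11.89 servings → $9.51.
sweet potato only: max(10/4, 559/60) = 9.317 servings → $6.06.
kale only: max(10/4, 559/188) = 2.973 servings → $2.38.
broccoli + sunflower seeds: the both-tight solution has a negative serving — not a feasible corner.
broccoli + sweet potato with both targets exact would need a negative amount; discard.
broccoli + kale: the both-tight solution has a negative serving — not a feasible corner.
sunflower seeds + sweet potato with both targets exact would need a negative amount; discard.
sunflower seeds + kale: the both-tight solution has a negative serving — not a feasible corner.
sweet potato + kale: intersection lies outside the first quadrant.
The minimum over all feasible corners is $2.38.

$2.38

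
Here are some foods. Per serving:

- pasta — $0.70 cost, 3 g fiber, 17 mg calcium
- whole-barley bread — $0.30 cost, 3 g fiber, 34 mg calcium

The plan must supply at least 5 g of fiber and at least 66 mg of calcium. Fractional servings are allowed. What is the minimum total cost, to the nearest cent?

$0.58

This is a tiny linear program; its minimum lies at a vertex of the feasible set. List the vertices and price them.
pasta only: max(5/3, 66/17) = 3.882 servings → $2.72.
whole-barley bread only: max(5/3, 66/34) = 1.941 servings → $0.58.
pasta + whole-barley bread: intersection lies outside the first quadrant.
So the least-cost plan costs $0.58.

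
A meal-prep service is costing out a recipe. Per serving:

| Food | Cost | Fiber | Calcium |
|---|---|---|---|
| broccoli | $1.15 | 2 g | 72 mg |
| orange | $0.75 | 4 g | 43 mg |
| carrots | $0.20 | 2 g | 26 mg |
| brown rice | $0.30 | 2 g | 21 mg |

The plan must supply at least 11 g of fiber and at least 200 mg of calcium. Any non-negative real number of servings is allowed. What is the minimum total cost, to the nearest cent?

Compare the cost at each extreme point of the feasible region.
broccoli only: max(11/2, 200/72) = 5.5 servings → $6.33.
orange only: max(11/4, 200/43) = 4.651 servings → $3.49.
carrots only: max(11/2, 200/26) = 7.692 servings → $1.54.
brown rice only: max(11/2, 200/21) = 9.524 servings → $2.86.
broccoli + orange with both tight: 1.619 servings and 1.941 servings → $3.32.
broccoli + carrots with both tight: 1.239 servings and 4.261 servings → $2.28.
broccoli + brown rice with both tight: 1.657 servings and 3.843 servings → $3.06.
orange + carrots with both targets exact would need a negative amount; discard.
orange + brown rice: the both-tight solution has a negative serving — not a feasible corner.
carrots + brown rice: the both-tight solution has a negative serving — not a feasible corner.
The minimum over all feasible corners is $1.54.

$1.54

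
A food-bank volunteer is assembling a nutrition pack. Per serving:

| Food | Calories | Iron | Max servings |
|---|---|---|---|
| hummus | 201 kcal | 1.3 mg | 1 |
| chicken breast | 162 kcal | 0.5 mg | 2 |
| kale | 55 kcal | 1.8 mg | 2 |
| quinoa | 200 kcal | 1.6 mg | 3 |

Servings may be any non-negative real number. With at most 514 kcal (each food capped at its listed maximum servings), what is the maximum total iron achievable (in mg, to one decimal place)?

6.8 mg

Iron per kcal: kale 0.03273, quinoa 0.008, hummus 0.006468, chicken breast 0.003086.
Take 2 servings of kale: uses 110 kcal, +3.6 mg iron (running total 3.6 mg).
Take 2.02 servings of quinoa: uses 404 kcal, +3.2 mg iron (running total 6.8 mg).
Filling greedily by iron-per-kcal is optimal for one linear limit, giving 6.8 mg.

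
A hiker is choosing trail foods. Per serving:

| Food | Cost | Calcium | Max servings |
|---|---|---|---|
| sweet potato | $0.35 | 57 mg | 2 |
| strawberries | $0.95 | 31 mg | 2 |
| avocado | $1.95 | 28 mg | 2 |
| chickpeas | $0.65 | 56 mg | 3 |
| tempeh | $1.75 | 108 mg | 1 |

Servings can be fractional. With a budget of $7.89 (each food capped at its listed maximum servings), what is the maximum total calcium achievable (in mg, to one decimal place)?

Calcium per dollar: sweet potato 162.9, chickpeas 86.15, tempeh 61.71, strawberries 32.63, avocado 14.36.
Take 2 servings of sweet potato: spends $0.70, +114.0 mg calcium (running total 114.0 mg).
Take 3 servings of chickpeas: spends $1.95, +168.0 mg calcium (running total 282.0 mg).
Take 1 serving of tempeh: spends $1.75, +108.0 mg calcium (running total 390.0 mg).
Take 2 servings of strawberries: spends $1.90, +62.0 mg calcium (running total 452.0 mg).
Take 0.8154 servings of avocado: spends $1.59, +22.8 mg calcium (running total 474.8 mg).
Greedy by best ratio exhausts the cost allowance optimally: 474.8 mg.

474.8 mg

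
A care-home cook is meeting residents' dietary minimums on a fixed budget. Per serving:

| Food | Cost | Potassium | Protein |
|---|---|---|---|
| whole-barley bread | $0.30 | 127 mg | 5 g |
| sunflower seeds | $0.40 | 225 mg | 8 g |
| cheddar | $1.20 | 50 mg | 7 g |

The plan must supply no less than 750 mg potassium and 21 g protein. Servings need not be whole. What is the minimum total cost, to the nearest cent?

Compare the cost at each extreme point of the feasible region.
whole-barley bread only: max(750/127, 21/5) = 5.906 servings → $1.77.
sunflower seeds only: max(750/225, 21/8) = 3.333 servings → $1.33.
cheddar only: max(750/50, 21/7) = 15 servings → $18.00.
whole-barley bread + sunflower seeds: the both-tight solution has a negative serving — not a feasible corner.
whole-barley bread + cheddar: the both-tight solution has a negative serving — not a feasible corner.
sunflower seeds + cheddar: intersection lies outside the first quadrant.
The minimum over all feasible corners is $1.33.

$1.33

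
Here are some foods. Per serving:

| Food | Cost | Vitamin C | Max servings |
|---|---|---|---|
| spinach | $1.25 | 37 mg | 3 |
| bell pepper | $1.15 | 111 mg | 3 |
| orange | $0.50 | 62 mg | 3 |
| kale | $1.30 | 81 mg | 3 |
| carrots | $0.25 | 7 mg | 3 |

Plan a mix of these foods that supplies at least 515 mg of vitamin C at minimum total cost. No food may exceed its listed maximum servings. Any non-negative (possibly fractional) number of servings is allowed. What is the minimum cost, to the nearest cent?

Cost per mg of vitamin C: orange $0.0081, bell pepper $0.0104, kale $0.0160, spinach $0.0338, carrots $0.0357.
Take 3 servings of orange: +186.0 mg vitamin C for $1.50 (total $1.50, still need 329.0 mg).
Take 2.964 servings of bell pepper: +329.0 mg vitamin C for $3.41 (total $4.91, still need 0.0 mg).
Greedy by cheapest-per-mg is optimal for a single linear constraint, so the minimum cost is $4.91.

$4.91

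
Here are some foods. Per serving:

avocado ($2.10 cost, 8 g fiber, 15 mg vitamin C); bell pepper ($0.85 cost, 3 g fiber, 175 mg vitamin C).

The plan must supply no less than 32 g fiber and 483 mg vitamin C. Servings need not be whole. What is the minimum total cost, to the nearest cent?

$8.56

An LP optimum is at a vertex; with two nutrient constraints at most two foods are used. Check each candidate.
avocado only: max(32/8, 483/15) = 32.2 servings → $67.62.
bell pepper only: max(32/3, 483/175) = 10.67 servings → $9.07.
avocado + bell pepper with both tight: 3.063 servings and 2.497 servings → $8.56.
The minimum over all feasible corners is $8.56.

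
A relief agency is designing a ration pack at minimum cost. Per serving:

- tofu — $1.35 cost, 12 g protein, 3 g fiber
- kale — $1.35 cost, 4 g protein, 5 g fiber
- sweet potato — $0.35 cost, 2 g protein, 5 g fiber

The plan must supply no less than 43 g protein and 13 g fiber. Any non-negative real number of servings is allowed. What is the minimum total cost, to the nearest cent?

tofu only: max(43/12, 13/3) = 4.333 servings → $5.85.
kale only: max(43/4, 13/5) = 10.75 servings → $14.51.
sweet potato only: max(43/2, 13/5) = 21.5 servings → $7.53.
tofu + kale with both tight: 3.396 servings and 0.5625 servings → $5.34.
tofu + sweet potato with both tight: 3.5 servings and 0.5 servings → $4.90.
kale + sweet potato: intersection lies outside the first quadrant.
The minimum over all feasible corners is $4.90.

$4.90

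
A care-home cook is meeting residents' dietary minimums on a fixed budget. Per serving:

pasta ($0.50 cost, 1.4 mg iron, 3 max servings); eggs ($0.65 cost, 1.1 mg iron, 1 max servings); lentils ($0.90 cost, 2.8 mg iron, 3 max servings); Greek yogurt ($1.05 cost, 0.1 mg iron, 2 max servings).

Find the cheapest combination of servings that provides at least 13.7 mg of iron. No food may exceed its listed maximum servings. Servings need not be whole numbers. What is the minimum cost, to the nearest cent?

$4.85

Cost per mg of iron: lentils $0.3214, pasta $0.3571, eggs $0.5909, Greek yogurt $10.5000.
Take 3 servings of lentils: +8.4 mg iron for $2.70 (total $2.70, still need 5.3 mg).
Take 3 servings of pasta: +4.2 mg iron for $1.50 (total $4.20, still need 1.1 mg).
Take 1 serving of eggs: +1.1 mg iron for $0.65 (total $4.85, still need 0.0 mg).
Greedy by cheapest-per-mg is optimal for a single linear constraint, so the minimum cost is $4.85.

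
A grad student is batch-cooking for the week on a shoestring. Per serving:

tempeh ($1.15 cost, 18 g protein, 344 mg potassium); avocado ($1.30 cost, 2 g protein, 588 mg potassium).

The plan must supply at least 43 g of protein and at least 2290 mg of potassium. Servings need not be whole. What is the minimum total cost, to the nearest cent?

$5.88

Check every corner: each single food scaled to meet both minima, and each pair solved so both constraints bind.
tempeh only: max(43/18, 2290/344) = 6.657 servings → $7.66.
avocado only: max(43/2, 2290/588) = 21.5 servings → $27.95.
tempeh + avocado with both tight: 2.092 servings and 2.671 servings → $5.88.
Cheapest feasible corner: $5.88.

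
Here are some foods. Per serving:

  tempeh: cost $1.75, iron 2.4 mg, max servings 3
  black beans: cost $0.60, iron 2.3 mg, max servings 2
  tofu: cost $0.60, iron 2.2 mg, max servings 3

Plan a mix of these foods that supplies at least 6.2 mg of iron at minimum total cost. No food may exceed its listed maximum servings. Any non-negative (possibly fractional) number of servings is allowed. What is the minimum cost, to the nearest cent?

Cost per mg of iron: black beans $0.2609, tofu $0.2727, tempeh $0.7292.
Take 2 servings of black beans: +4.6 mg iron for $1.20 (total $1.20, still need 1.6 mg).
Take 0.7273 servings of tofu: +1.6 mg iron for $0.44 (total $1.64, still need 0.0 mg).
Filling from the cheapest source first is optimal under one linear minimum: $1.64.

$1.64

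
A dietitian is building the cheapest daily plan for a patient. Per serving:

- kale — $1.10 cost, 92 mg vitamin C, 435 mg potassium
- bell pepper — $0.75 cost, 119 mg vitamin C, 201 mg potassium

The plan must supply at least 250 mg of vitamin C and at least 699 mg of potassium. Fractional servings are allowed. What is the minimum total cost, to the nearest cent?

$2.09

This is a tiny linear program; its minimum lies at a vertex of the feasible set. List the vertices and price them.
kale only: max(250/92, 699/435) = 2.717 servings → $2.99.
bell pepper only: max(250/119, 699/201) = 3.478 servings → $2.61.
kale + bell pepper with both tight: 0.9897 servings and 1.336 servings → $2.09.
So the least-cost plan costs $2.09.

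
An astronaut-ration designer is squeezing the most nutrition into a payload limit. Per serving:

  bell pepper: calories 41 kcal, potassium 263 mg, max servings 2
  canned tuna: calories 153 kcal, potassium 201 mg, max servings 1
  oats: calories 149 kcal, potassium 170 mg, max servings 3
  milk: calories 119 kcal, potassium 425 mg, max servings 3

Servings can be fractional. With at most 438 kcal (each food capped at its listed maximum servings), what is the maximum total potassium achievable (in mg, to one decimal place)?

1797.4 mg

Potassium per kcal: bell pepper 6.415, milk 3.571, canned tuna 1.314, oats 1.141.
Take 2 servings of bell pepper: uses 82 kcal, +526.0 mg potassium (running total 526.0 mg).
Take 2.992 servings of milk: uses 356 kcal, +1271.4 mg potassium (running total 1797.4 mg).
Filling greedily by potassium-per-kcal is optimal for one linear limit, giving 1797.4 mg.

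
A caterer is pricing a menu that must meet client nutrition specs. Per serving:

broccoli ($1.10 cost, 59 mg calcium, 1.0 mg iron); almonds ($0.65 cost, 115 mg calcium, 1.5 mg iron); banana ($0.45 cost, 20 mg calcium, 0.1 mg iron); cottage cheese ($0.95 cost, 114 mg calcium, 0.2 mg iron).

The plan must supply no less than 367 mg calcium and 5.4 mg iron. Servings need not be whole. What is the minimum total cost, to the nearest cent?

For a min-cost LP with two ≥-constraints, a basic feasible solution has at most two positive variables.
broccoli only: max(367/59, 5.4/1.0) = 6.22 servings → $6.84.
almonds only: max(367/115, 5.4/1.5) = 3.6 servings → $2.34.
banana only: max(367/20, 5.4/0.1) = 54 servings → $24.30.
cottage cheese only: max(367/114, 5.4/0.2) = 27 servings → $25.65.
broccoli + almonds with both tight: 2.66 servings and 1.826 servings → $4.11.
broccoli + banana with both tight: 5.057 servings and 3.433 servings → $7.11.
broccoli + cottage cheese with both tight: 5.305 servings and 0.4736 servings → $6.29.
almonds + banana: the both-tight solution has a negative serving — not a feasible corner.
almonds + cottage cheese with both targets exact would need a negative amount; discard.
banana + cottage cheese: the both-tight solution has a negative serving — not a feasible corner.
Cheapest feasible corner: $2.34.

$2.34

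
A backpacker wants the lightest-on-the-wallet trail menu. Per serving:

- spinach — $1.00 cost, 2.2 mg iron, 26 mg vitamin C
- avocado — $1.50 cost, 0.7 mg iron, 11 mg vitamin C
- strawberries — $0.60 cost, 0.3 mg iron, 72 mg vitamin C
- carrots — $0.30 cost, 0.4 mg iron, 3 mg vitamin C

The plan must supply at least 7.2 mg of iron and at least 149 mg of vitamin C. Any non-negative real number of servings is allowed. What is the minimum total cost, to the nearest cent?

$3.71

Two binding constraints pin down two serving amounts, so the optimal mix uses at most two foods. The candidates are each food alone (scaled to the tighter of iron/vitamin C) and each pair with both constraints tight.
spinach only: max(7.2/2.2, 149/26) = 5.731 servings → $5.73.
avocado only: max(7.2/0.7, 149/11) = 13.55 servings → $20.32.
strawberries only: max(7.2/0.3, 149/72) = 24 servings → $14.40.
carrots only: max(7.2/0.4, 149/3) = 49.67 servings → $14.90.
spinach + avocado: the both-tight solution has a negative serving — not a feasible corner.
spinach + strawberries with both tight: 3.145 servings and 0.9336 servings → $3.71.
spinach + carrots: intersection lies outside the first quadrant.
avocado + strawberries with both tight: 10.06 servings and 0.5329 servings → $15.41.
avocado + carrots with both targets exact would need a negative amount; discard.
strawberries + carrots with both tight: 1.362 servings and 16.98 servings → $5.91.
The minimum over all feasible corners is $3.71.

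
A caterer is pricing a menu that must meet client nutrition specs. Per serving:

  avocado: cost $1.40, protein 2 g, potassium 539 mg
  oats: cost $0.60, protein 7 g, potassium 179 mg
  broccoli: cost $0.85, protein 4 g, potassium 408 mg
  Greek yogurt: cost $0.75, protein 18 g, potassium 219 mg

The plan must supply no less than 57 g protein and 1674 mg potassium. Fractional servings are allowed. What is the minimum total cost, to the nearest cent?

avocado only: max(57/2, 1674/539) = 28.5 servings → $39.90.
oats only: max(57/7, 1674/179) = 9.352 servings → $5.61.
broccoli only: max(57/4, 1674/408) = 14.25 servings → $12.11.
Greek yogurt only: max(57/18, 1674/219) = 7.644 servings → $5.73.
avocado + oats with both tight: 0.4436 servings and 8.016 servings → $5.43.
avocado + broccoli: intersection lies outside the first quadrant.
avocado + Greek yogurt with both tight: 1.905 servings and 2.955 servings → $4.88.
oats + broccoli with both tight: 7.738 servings and 0.7079 servings → $5.24.
oats + Greek yogurt with both targets exact would need a negative amount; discard.
broccoli + Greek yogurt with both tight: 2.729 servings and 2.56 servings → $4.24.
The minimum over all feasible corners is $4.24.

$4.24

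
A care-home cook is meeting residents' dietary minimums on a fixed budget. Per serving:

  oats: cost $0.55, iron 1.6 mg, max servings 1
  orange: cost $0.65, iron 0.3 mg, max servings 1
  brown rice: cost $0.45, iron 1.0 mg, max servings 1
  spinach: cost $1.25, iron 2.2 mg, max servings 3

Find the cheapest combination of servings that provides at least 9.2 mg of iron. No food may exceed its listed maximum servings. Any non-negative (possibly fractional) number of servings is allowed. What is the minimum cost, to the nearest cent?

$4.75

Cost per mg of iron: oats $0.3438, brown rice $0.4500, spinach $0.5682, orange $2.1667.
Take 1 serving of oats: +1.6 mg iron for $0.55 (total $0.55, still need 7.6 mg).
Take 1 serving of brown rice: +1.0 mg iron for $0.45 (total $1.00, still need 6.6 mg).
Take 3 servings of spinach: +6.6 mg iron for $3.75 (total $4.75, still need 0.0 mg).
Filling from the cheapest source first is optimal under one linear minimum: $4.75.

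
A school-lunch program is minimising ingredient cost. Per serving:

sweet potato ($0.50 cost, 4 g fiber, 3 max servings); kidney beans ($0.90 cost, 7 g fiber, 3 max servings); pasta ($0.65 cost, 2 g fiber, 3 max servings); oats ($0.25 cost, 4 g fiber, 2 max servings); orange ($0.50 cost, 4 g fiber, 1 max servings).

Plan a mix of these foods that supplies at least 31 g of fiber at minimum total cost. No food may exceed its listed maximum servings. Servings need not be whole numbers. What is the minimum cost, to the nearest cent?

Cost per g of fiber: oats $0.0625, sweet potato $0.1250, orange $0.1250, kidney beans $0.1286, pasta $0.3250.
Take 2 servings of oats: +8.0 g fiber for $0.50 (total $0.50, still need 23.0 g).
Take 3 servings of sweet potato: +12.0 g fiber for $1.50 (total $2.00, still need 11.0 g).
Take 1 serving of orange: +4.0 g fiber for $0.50 (total $2.50, still need 7.0 g).
Take 1 serving of kidney beans: +7.0 g fiber for $0.90 (total $3.40, still need 0.0 g).
Filling from the cheapest source first is optimal under one linear minimum: $3.40.

$3.40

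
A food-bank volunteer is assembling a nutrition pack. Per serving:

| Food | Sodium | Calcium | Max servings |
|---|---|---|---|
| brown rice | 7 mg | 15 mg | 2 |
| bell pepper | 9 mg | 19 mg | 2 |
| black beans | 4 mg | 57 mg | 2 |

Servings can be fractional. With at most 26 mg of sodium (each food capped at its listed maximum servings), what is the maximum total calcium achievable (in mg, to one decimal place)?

152.4 mg

Calcium per mg sodium: black beans 14.25, brown rice 2.143, bell pepper 2.111.
Take 2 servings of black beans: uses 8 mg sodium, +114.0 mg calcium (running total 114.0 mg).
Take 2 servings of brown rice: uses 14 mg sodium, +30.0 mg calcium (running total 144.0 mg).
Take 0.4444 servings of bell pepper: uses 4 mg sodium, +8.4 mg calcium (running total 152.4 mg).
Filling greedily by calcium-per-mg sodium is optimal for one linear limit, giving 152.4 mg.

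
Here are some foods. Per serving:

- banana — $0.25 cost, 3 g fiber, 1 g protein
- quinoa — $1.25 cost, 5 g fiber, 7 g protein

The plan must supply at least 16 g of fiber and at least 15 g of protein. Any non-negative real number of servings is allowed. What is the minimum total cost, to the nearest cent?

Minimising a linear cost over {fiber ≥ 16, protein ≥ 15, servings ≥ 0} — the optimum is at a vertex, using one or two foods.
banana only: max(16/3, 15/1) = 15 servings → $3.75.
quinoa only: max(16/5, 15/7) = 3.2 servings → $4.00.
banana + quinoa with both tight: 2.312 servings and 1.812 servings → $2.84.
So the least-cost plan costs $2.84.

$2.84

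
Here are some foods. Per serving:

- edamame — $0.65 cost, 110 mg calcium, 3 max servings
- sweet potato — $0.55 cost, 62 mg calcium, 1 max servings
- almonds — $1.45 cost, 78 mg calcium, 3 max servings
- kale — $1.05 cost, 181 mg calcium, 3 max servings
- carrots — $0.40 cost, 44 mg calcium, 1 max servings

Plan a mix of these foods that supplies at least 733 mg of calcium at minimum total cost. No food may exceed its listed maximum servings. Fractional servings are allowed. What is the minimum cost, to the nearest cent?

Cost per mg of calcium: kale $0.0058, edamame $0.0059, sweet potato $0.0089, carrots $0.0091, almonds $0.0186.
Take 3 servings of kale: +543.0 mg calcium for $3.15 (total $3.15, still need 190.0 mg).
Take 1.727 servings of edamame: +190.0 mg calcium for $1.12 (total $4.27, still need 0.0 mg).
Greedy by cheapest-per-mg is optimal for a single linear constraint, so the minimum cost is $4.27.

$4.27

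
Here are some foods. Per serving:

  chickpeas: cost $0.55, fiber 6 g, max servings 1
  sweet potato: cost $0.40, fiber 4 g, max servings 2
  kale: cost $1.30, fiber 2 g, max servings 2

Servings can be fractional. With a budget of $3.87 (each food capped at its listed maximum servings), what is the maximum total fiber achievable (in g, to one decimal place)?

Fiber per dollar: chickpeas 10.91, sweet potato 10, kale 1.538.
Take 1 serving of chickpeas: spends $0.55, +6.0 g fiber (running total 6.0 g).
Take 2 servings of sweet potato: spends $0.80, +8.0 g fiber (running total 14.0 g).
Take 1.938 servings of kale: spends $2.52, +3.9 g fiber (running total 17.9 g).
Greedy by best ratio exhausts the cost allowance optimally: 17.9 g.

17.9 g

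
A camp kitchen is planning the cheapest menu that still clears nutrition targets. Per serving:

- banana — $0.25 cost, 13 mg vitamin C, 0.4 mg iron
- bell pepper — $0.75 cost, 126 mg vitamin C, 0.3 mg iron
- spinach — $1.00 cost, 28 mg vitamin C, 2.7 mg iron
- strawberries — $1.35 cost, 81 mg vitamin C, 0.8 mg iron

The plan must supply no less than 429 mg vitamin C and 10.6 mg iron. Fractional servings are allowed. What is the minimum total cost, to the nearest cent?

$5.58

Minimising a linear cost over {vitamin C ≥ 429, iron ≥ 10.6, servings ≥ 0} — the optimum is at a vertex, using one or two foods.
banana only: max(429/13, 10.6/0.4) = 33 servings → $8.25.
bell pepper only: max(429/126, 10.6/0.3) = 35.33 servings → $26.50.
spinach only: max(429/28, 10.6/2.7) = 15.32 servings → $15.32.
strawberries only: max(429/81, 10.6/0.8) = 13.25 servings → $17.89.
banana + bell pepper with both tight: 25.95 servings and 0.7269 servings → $7.03.
banana + spinach: intersection lies outside the first quadrant.
banana + strawberries with both tight: 23.43 servings and 1.536 servings → $7.93.
bell pepper + spinach with both tight: 2.596 servings and 3.637 servings → $5.58.
bell pepper + strawberries with both targets exact would need a negative amount; discard.
spinach + strawberries with both tight: 2.626 servings and 4.389 servings → $8.55.
The minimum over all feasible corners is $5.58.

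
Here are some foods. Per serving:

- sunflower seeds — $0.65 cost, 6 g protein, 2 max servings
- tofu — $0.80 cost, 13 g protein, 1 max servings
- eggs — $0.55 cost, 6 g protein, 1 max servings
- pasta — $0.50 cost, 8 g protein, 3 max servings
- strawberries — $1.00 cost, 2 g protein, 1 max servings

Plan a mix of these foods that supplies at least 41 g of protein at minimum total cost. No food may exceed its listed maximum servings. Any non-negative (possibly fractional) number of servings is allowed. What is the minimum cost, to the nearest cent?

$2.67

Cost per g of protein: tofu $0.0615, pasta $0.0625, eggs $0.0917, sunflower seeds $0.1083, strawberries $0.5000.
Take 1 serving of tofu: +13.0 g protein for $0.80 (total $0.80, still need 28.0 g).
Take 3 servings of pasta: +24.0 g protein for $1.50 (total $2.30, still need 4.0 g).
Take 0.6667 servings of eggs: +4.0 g protein for $0.37 (total $2.67, still need 0.0 g).
Filling from the cheapest source first is optimal under one linear minimum: $2.67.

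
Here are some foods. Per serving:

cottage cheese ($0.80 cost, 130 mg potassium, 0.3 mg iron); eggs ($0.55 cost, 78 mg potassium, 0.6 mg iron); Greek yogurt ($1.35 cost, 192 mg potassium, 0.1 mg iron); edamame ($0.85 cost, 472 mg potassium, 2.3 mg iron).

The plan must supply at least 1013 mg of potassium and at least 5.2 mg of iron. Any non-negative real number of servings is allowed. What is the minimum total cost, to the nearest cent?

$1.92

cottage cheese only: max(1013/130, 5.2/0.3) = 17.33 servings → $13.87.
eggs only: max(1013/78, 5.2/0.6) = 12.99 servings → $7.14.
Greek yogurt only: max(1013/192, 5.2/0.1) = 52 servings → $70.20.
edamame only: max(1013/472, 5.2/2.3) = 2.261 servings → $1.92.
cottage cheese + eggs with both tight: 3.703 servings and 6.815 servings → $6.71.
cottage cheese + Greek yogurt: the both-tight solution has a negative serving — not a feasible corner.
cottage cheese + edamame: intersection lies outside the first quadrant.
eggs + Greek yogurt with both tight: 8.353 servings and 1.883 servings → $7.14.
eggs + edamame with both tight: 1.199 servings and 1.948 servings → $2.32.
Greek yogurt + edamame: the both-tight solution has a negative serving — not a feasible corner.
So the least-cost plan costs $1.92.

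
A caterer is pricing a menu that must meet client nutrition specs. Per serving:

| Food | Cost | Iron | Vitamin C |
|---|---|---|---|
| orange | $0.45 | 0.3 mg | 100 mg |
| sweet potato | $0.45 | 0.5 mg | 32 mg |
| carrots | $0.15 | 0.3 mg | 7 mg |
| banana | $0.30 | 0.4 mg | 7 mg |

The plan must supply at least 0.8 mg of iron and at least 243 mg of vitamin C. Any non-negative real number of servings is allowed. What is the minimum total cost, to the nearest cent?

$1.12

orange only: max(0.8/0.3, 243/100) = 2.667 servings → $1.20.
sweet potato only: max(0.8/0.5, 243/32) = 7.594 servings → $3.42.
carrots only: max(0.8/0.3, 243/7) = 34.71 servings → $5.21.
banana only: max(0.8/0.4, 243/7) = 34.71 servings → $10.41.
orange + sweet potato with both tight: 2.374 servings and 0.1757 servings → $1.15.
orange + carrots with both tight: 2.412 servings and 0.2545 servings → $1.12.
orange + banana with both tight: 2.417 servings and 0.1873 servings → $1.14.
sweet potato + carrots: the both-tight solution has a negative serving — not a feasible corner.
sweet potato + banana: intersection lies outside the first quadrant.
carrots + banana with both targets exact would need a negative amount; discard.
So the least-cost plan costs $1.12.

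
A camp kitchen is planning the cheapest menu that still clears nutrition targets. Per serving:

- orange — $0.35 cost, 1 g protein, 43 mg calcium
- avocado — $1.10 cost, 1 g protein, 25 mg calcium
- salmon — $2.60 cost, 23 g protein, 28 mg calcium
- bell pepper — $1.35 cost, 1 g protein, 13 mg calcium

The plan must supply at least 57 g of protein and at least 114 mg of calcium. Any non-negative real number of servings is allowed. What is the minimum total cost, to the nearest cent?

Compare the cost at each extreme point of the feasible region.
orange only: max(57/1, 114/43) = 57 servings → $19.95.
avocado only: max(57/1, 114/25) = 57 servings → $62.70.
salmon only: max(57/23, 114/28) = 4.071 servings → $10.59.
bell pepper only: max(57/1, 114/13) = 57 servings → $76.95.
orange + avocado: intersection lies outside the first quadrant.
orange + salmon with both tight: 1.068 servings and 2.432 servings → $6.70.
orange + bell pepper: intersection lies outside the first quadrant.
avocado + salmon with both tight: 1.876 servings and 2.397 servings → $8.29.
avocado + bell pepper with both targets exact would need a negative amount; discard.
salmon + bell pepper with both tight: 2.314 servings and 3.786 servings → $11.13.
The minimum over all feasible corners is $6.70.

$6.70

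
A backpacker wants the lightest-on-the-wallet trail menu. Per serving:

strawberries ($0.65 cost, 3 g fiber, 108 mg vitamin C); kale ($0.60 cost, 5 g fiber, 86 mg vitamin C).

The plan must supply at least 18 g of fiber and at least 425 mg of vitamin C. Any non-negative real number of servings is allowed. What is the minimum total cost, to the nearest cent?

$2.75

At the optimum either one food covers both requirements or two foods hit both targets exactly; no other combination can be cheaper.
strawberries only: max(18/3, 425/108) = 6 servings → $3.90.
kale only: max(18/5, 425/86) = 4.942 servings → $2.97.
strawberries + kale with both tight: 2.046 servings and 2.372 servings → $2.75.
So the least-cost plan costs $2.75.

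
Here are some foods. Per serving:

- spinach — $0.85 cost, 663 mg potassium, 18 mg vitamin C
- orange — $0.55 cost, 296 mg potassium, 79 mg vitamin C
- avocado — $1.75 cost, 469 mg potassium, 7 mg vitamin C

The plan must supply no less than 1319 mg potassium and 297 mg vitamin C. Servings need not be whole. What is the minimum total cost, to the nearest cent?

Check every corner: each single food scaled to meet both minima, and each pair solved so both constraints bind.
spinach only: max(1319/663, 297/18) = 16.5 servings → $14.03.
orange only: max(1319/296, 297/79) = 4.456 servings → $2.45.
avocado only: max(1319/469, 297/7) = 42.43 servings → $74.25.
spinach + orange with both tight: 0.3462 servings and 3.681 servings → $2.32.
spinach + avocado: intersection lies outside the first quadrant.
orange + avocado with both tight: 3.718 servings and 0.4657 servings → $2.86.
The minimum over all feasible corners is $2.32.

$2.32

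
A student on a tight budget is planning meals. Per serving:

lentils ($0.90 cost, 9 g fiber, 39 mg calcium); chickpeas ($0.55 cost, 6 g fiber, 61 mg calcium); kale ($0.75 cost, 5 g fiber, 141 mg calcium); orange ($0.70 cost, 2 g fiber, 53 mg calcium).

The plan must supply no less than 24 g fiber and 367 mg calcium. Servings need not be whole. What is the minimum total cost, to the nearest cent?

Two binding constraints pin down two serving amounts, so the optimal mix uses at most two foods. The candidates are each food alone (scaled to the tighter of fiber/calcium) and each pair with both constraints tight.
lentils only: max(24/9, 367/39) = 9.41 servings → $8.47.
chickpeas only: max(24/6, 367/61) = 6.016 servings → $3.31.
kale only: max(24/5, 367/141) = 4.8 servings → $3.60.
orange only: max(24/2, 367/53) = 12 servings → $8.40.
lentils + chickpeas: the both-tight solution has a negative serving — not a feasible corner.
lentils + kale with both tight: 1.442 servings and 2.204 servings → $2.95.
lentils + orange with both tight: 1.348 servings and 5.932 servings → $5.37.
chickpeas + kale with both tight: 2.863 servings and 1.364 servings → $2.60.
chickpeas + orange with both tight: 2.745 servings and 3.765 servings → $4.15.
kale + orange: the both-tight solution has a negative serving — not a feasible corner.
The minimum over all feasible corners is $2.60.

$2.60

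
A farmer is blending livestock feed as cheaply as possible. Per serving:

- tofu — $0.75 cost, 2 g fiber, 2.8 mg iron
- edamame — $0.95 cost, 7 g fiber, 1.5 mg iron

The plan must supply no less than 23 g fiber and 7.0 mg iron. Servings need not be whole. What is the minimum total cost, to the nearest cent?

Compare the cost at each extreme point of the feasible region.
tofu only: max(23/2, 7.0/2.8) = 11.5 servings → $8.62.
edamame only: max(23/7, 7.0/1.5) = 4.667 servings → $4.43.
tofu + edamame with both tight: 0.8735 servings and 3.036 servings → $3.54.
So the least-cost plan costs $3.54.

$3.54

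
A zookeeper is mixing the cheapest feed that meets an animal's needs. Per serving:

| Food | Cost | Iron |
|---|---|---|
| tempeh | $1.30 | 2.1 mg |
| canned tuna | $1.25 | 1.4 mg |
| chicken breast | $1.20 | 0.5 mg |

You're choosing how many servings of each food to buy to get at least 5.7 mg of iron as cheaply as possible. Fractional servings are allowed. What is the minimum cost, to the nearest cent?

$3.53

Cost per mg of iron: tempeh $0.6190, canned tuna $0.8929, chicken breast $2.4000.
With no serving limits, use only tempeh: 5.7 mg / 2.1 mg = 2.714 servings × $1.30 = $3.53.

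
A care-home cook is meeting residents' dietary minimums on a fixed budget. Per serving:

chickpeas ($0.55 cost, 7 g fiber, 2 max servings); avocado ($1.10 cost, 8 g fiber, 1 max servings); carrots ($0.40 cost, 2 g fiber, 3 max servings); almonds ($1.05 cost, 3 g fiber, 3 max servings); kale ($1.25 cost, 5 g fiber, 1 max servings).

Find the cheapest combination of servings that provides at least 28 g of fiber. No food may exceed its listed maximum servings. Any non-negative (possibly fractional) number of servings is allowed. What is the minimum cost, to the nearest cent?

Cost per g of fiber: chickpeas $0.0786, avocado $0.1375, carrots $0.2000, kale $0.2500, almonds $0.3500.
Take 2 servings of chickpeas: +14.0 g fiber for $1.10 (total $1.10, still need 14.0 g).
Take 1 serving of avocado: +8.0 g fiber for $1.10 (total $2.20, still need 6.0 g).
Take 3 servings of carrots: +6.0 g fiber for $1.20 (total $3.40, still need 0.0 g).
Filling from the cheapest source first is optimal under one linear minimum: $3.40.

$3.40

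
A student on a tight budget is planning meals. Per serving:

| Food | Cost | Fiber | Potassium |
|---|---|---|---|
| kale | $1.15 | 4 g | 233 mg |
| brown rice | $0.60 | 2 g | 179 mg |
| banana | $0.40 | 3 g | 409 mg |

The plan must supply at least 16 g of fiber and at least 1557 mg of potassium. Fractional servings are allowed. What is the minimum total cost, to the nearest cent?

$2.13

The cheapest plan sits at a corner of the feasible region — with two constraints it uses at most two foods.
kale only: max(16/4, 1557/233) = 6.682 servings → $7.68.
brown rice only: max(16/2, 1557/179) = 8.698 servings → $5.22.
banana only: max(16/3, 1557/409) = 5.333 servings → $2.13.
kale + brown rice: the both-tight solution has a negative serving — not a feasible corner.
kale + banana with both tight: 1.999 servings and 2.668 servings → $3.37.
brown rice + banana with both tight: 6.665 servings and 0.8897 servings → $4.36.
The minimum over all feasible corners is $2.13.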